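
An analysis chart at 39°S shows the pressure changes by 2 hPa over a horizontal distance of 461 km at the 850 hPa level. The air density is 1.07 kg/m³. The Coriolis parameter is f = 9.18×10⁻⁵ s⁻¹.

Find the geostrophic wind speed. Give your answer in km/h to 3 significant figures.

Pressure gradient: |∂P/∂n| = 200 Pa / 461000 m = 4.34×10⁻⁴ Pa/m
Geostrophic balance (pressure-gradient force = Coriolis force):
V_g = (1/(fρ)) |∂P/∂n| = 4.34×10⁻⁴ / (9.18×10⁻⁵ × 1.07) = 4.42 m/s
Converting: 4.42 m/s × 3.6 = 15.9 km/h

15.9 km/h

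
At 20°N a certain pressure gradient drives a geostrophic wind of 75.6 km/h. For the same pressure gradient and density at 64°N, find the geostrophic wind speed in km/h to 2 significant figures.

29 km/h

With the same pressure gradient and density, V_g ∝ 1/f ∝ 1/sin φ.
V₂ = V₁ · sin φ₁ / sin φ₂ = 75.6 × sin 20° / sin 64°
V₂ = 75.6 × 0.3420/0.8988 = 29 km/h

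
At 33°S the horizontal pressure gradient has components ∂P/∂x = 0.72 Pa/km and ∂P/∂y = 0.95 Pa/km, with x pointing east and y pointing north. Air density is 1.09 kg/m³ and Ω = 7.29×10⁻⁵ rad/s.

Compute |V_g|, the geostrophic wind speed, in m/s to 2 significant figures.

14 m/s

Coriolis parameter at 33°S:
f = 2Ω sin φ = 2 × 7.29×10⁻⁵ × sin 33° = 7.94×10⁻⁵ s⁻¹
In the Southern Hemisphere f is negative: f = −7.94×10⁻⁵ s⁻¹.
Component geostrophic relations (x east, y north):
u_g = −(1/(fρ)) ∂P/∂y,  v_g = (1/(fρ)) ∂P/∂x
u_g = −(0.95×10⁻³)/(−7.94×10⁻⁵ × 1.09) = 11.0 m/s;  v_g = (0.72×10⁻³)/(−7.94×10⁻⁵ × 1.09) = −8.32 m/s
|V_g| = √(u_g² + v_g²) = 13.8 m/s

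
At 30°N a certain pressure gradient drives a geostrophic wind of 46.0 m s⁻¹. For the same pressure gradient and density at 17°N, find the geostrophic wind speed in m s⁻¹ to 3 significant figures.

With the same pressure gradient and density, V_g ∝ 1/f ∝ 1/sin φ.
V₂ = V₁ · sin φ₁ / sin φ₂ = 46.0 × sin 30° / sin 17°
V₂ = 46.0 × 0.5000/0.2924 = 78.7 m s⁻¹

78.7 m s⁻¹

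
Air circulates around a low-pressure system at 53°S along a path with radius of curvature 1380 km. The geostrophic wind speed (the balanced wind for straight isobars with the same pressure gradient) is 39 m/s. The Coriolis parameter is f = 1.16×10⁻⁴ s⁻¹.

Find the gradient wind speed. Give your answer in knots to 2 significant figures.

Around a low, centrifugal force acts outward with Coriolis, so pressure-gradient force balances both:
(1/ρ)|∂P/∂n| = fV + V²/R  →  V² + fR·V − fR·V_g = 0
With fR = 1.16×10⁻⁴ × 1380×10³ m = 160 m/s:
V = [−fR + √((fR)² + 4 fR V_g)]/2 = [−160 + √(160² + 4×160×39)]/2 = 32.4 m/s
Subgeostrophic (V < V_g = 39 m/s), as expected around a low.
Converting: 32.4 m/s × 1.944 = 63 knots

63 knots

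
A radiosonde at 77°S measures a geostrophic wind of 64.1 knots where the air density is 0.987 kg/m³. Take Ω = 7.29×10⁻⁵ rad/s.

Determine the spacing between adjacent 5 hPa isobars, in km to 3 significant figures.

108 km

Coriolis parameter at 77°S:
f = 2Ω sin φ = 2 × 7.29×10⁻⁵ × sin 77° = 1.42×10⁻⁴ s⁻¹
Wind speed in SI: 64.1 knots = 33.0 m/s
Geostrophic balance rearranged: |∂P/∂n| = f ρ V_g
|∂P/∂n| = 1.42×10⁻⁴ × 0.987 × 33.0 = 4.62×10⁻³ Pa/m
Isobar spacing: Δn = ΔP/|∂P/∂n| = 500 Pa / 4.62×10⁻³ Pa/m = 108137 m ≈ 108 km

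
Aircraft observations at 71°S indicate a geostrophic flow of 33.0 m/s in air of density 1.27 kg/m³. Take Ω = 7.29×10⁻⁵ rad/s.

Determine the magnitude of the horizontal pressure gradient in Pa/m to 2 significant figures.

Coriolis parameter at 71°S:
f = 2Ω sin φ = 2 × 7.29×10⁻⁵ × sin 71° = 1.38×10⁻⁴ s⁻¹
Geostrophic balance rearranged: |∂P/∂n| = f ρ V_g
|∂P/∂n| = 1.38×10⁻⁴ × 1.27 × 33.0 = 5.78×10⁻³ Pa/m

5.8×10⁻³ Pa/m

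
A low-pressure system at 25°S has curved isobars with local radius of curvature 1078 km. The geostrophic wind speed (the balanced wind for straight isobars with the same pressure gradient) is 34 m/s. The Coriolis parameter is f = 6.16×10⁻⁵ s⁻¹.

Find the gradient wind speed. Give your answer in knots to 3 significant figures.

48.1 knots

Around a low, centrifugal force acts outward with Coriolis, so pressure-gradient force balances both:
(1/ρ)|∂P/∂n| = fV + V²/R  →  V² + fR·V − fR·V_g = 0
With fR = 6.16×10⁻⁵ × 1078×10³ m = 66.4 m/s:
V = [−fR + √((fR)² + 4 fR V_g)]/2 = [−66.4 + √(66.4² + 4×66.4×34)]/2 = 24.8 m/s
Subgeostrophic (V < V_g = 34 m/s), as expected around a low.
Converting: 24.8 m/s × 1.944 = 48.1 knots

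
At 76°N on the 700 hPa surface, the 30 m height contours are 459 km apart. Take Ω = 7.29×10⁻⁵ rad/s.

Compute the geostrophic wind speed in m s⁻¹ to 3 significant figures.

Coriolis parameter at 76°N:
f = 2Ω sin φ = 2 × 7.29×10⁻⁵ × sin 76° = 1.41×10⁻⁴ s⁻¹
Height gradient: |∂Z/∂n| = 30 m / 459000 m = 6.54×10⁻⁵
On a pressure surface, geostrophic balance gives V_g = (g/f)|∂Z/∂n|:
V_g = 9.81 × 6.54×10⁻⁵ / 1.41×10⁻⁴ = 4.53 m/s

4.53 m s⁻¹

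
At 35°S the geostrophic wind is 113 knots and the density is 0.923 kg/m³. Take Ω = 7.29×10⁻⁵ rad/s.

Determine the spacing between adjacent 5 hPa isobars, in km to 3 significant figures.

Coriolis parameter at 35°S:
f = 2Ω sin φ = 2 × 7.29×10⁻⁵ × sin 35° = 8.36×10⁻⁵ s⁻¹
Wind speed in SI: 113 knots = 58.1 m/s
Geostrophic balance rearranged: |∂P/∂n| = f ρ V_g
|∂P/∂n| = 8.36×10⁻⁵ × 0.923 × 58.1 = 4.49×10⁻³ Pa/m
Isobar spacing: Δn = ΔP/|∂P/∂n| = 500 Pa / 4.49×10⁻³ Pa/m = 111430 m ≈ 111 km

111 km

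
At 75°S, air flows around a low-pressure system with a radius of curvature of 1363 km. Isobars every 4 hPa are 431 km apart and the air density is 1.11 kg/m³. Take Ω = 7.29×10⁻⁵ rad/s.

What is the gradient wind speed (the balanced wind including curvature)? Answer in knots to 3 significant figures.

Coriolis parameter at 75°S:
f = 2Ω sin φ = 2 × 7.29×10⁻⁵ × sin 75° = 1.41×10⁻⁴ s⁻¹
Pressure gradient: |∂P/∂n| = 400 Pa / 431000 m = 9.28×10⁻⁴ Pa/m
Geostrophic speed: V_g = |∂P/∂n|/(fρ) = 9.28×10⁻⁴/(1.41×10⁻⁴ × 1.11) = 5.94 m/s
Around a low, centrifugal force acts outward with Coriolis, so pressure-gradient force balances both:
(1/ρ)|∂P/∂n| = fV + V²/R  →  V² + fR·V − fR·V_g = 0
With fR = 1.41×10⁻⁴ × 1363×10³ m = 192 m/s:
V = [−fR + √((fR)² + 4 fR V_g)]/2 = [−192 + √(192² + 4×192×5.94)]/2 = 5.76 m/s
Subgeostrophic (V < V_g = 5.94 m/s), as expected around a low.
Converting: 5.76 m/s × 1.944 = 11.2 knots

11.2 knots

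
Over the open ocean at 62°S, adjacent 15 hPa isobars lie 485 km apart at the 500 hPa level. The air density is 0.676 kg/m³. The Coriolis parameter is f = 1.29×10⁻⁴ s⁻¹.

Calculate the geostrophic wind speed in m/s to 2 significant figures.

Pressure gradient: |∂P/∂n| = 1500 Pa / 485000 m = 3.09×10⁻³ Pa/m
Geostrophic balance (pressure-gradient force = Coriolis force):
V_g = (1/(fρ)) |∂P/∂n| = 3.09×10⁻³ / (1.29×10⁻⁴ × 0.676) = 35.5 m/s

35 m/s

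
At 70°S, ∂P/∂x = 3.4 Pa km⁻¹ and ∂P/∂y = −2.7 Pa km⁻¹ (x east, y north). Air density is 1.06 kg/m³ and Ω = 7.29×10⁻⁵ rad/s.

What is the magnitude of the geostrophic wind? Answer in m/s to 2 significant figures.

30 m/s

Coriolis parameter at 70°S:
f = 2Ω sin φ = 2 × 7.29×10⁻⁵ × sin 70° = 1.37×10⁻⁴ s⁻¹
In the Southern Hemisphere f is negative: f = −1.37×10⁻⁴ s⁻¹.
Component geostrophic relations (x east, y north):
u_g = −(1/(fρ)) ∂P/∂y,  v_g = (1/(fρ)) ∂P/∂x
u_g = −(−2.7×10⁻³)/(−1.37×10⁻⁴ × 1.06) = −18.6 m/s;  v_g = (3.4×10⁻³)/(−1.37×10⁻⁴ × 1.06) = −23.4 m/s
|V_g| = √(u_g² + v_g²) = 29.9 m/s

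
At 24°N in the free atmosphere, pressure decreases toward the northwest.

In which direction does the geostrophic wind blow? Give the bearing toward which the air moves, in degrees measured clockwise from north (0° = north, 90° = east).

The pressure-gradient force points toward the northwest (bearing 315°).
Geostrophic balance: in the Northern Hemisphere the Coriolis force deflects motion to the right, so the geostrophic wind blows 90° to the right of the pressure-gradient force (low pressure on the left).
Rotating 315° by 90° clockwise gives 045° — the wind blows toward the northeast.

045°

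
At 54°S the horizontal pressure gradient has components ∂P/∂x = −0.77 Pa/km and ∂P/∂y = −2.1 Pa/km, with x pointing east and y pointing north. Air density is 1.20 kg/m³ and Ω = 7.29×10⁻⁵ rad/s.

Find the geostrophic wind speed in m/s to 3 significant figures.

Coriolis parameter at 54°S:
f = 2Ω sin φ = 2 × 7.29×10⁻⁵ × sin 54° = 1.18×10⁻⁴ s⁻¹
In the Southern Hemisphere f is negative: f = −1.18×10⁻⁴ s⁻¹.
Component geostrophic relations (x east, y north):
u_g = −(1/(fρ)) ∂P/∂y,  v_g = (1/(fρ)) ∂P/∂x
u_g = −(−2.1×10⁻³)/(−1.18×10⁻⁴ × 1.20) = −14.8 m/s;  v_g = (−0.77×10⁻³)/(−1.18×10⁻⁴ × 1.20) = 5.44 m/s
|V_g| = √(u_g² + v_g²) = 15.8 m/s

15.8 m/s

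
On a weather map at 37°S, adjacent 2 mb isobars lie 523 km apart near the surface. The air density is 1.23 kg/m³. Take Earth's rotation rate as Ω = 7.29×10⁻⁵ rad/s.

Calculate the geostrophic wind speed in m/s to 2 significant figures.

Coriolis parameter at 37°S:
f = 2Ω sin φ = 2 × 7.29×10⁻⁵ × sin 37° = 8.77×10⁻⁵ s⁻¹
Pressure gradient: |∂P/∂n| = 200 Pa / 523000 m = 3.82×10⁻⁴ Pa/m
Geostrophic balance (pressure-gradient force = Coriolis force):
V_g = (1/(fρ)) |∂P/∂n| = 3.82×10⁻⁴ / (8.77×10⁻⁵ × 1.23) = 3.54 m/s

3.5 m/s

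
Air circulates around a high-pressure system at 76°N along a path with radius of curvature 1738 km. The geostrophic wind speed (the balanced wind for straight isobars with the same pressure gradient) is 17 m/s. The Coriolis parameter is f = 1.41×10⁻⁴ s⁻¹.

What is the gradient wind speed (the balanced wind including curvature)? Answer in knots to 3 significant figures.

35.7 knots

Around a high, pressure-gradient force acts outward with centrifugal, so Coriolis balances both:
fV = (1/ρ)|∂P/∂n| + V²/R  →  V² − fR·V + fR·V_g = 0
With fR = 1.41×10⁻⁴ × 1738×10³ m = 245 m/s:
V = [fR − √((fR)² − 4 fR V_g)]/2 = [245 − √(245² − 4×245×17)]/2 = 18.4 m/s
Supergeostrophic (V > V_g = 17 m/s), as expected around a high.
Converting: 18.4 m/s × 1.944 = 35.7 knots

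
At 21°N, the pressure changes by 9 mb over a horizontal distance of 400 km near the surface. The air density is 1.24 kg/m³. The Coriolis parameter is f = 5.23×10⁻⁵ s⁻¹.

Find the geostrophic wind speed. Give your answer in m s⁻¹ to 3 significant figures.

Pressure gradient: |∂P/∂n| = 900 Pa / 400000 m = 2.25×10⁻³ Pa/m
Geostrophic balance (pressure-gradient force = Coriolis force):
V_g = (1/(fρ)) |∂P/∂n| = 2.25×10⁻³ / (5.23×10⁻⁵ × 1.24) = 34.7 m/s

34.7 m s⁻¹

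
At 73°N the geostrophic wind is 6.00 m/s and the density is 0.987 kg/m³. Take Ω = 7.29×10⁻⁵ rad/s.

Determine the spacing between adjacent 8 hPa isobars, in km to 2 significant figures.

Coriolis parameter at 73°N:
f = 2Ω sin φ = 2 × 7.29×10⁻⁵ × sin 73° = 1.39×10⁻⁴ s⁻¹
Geostrophic balance rearranged: |∂P/∂n| = f ρ V_g
|∂P/∂n| = 1.39×10⁻⁴ × 0.987 × 6.00 = 8.26×10⁻⁴ Pa/m
Isobar spacing: Δn = ΔP/|∂P/∂n| = 800 Pa / 8.26×10⁻⁴ Pa/m = 968875 m ≈ 970 km

970 km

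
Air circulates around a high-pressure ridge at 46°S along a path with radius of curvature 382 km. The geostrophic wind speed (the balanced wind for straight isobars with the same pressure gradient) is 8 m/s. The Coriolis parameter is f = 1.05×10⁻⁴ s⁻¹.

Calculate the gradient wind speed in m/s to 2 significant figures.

Around a high, pressure-gradient force acts outward with centrifugal, so Coriolis balances both:
fV = (1/ρ)|∂P/∂n| + V²/R  →  V² − fR·V + fR·V_g = 0
With fR = 1.05×10⁻⁴ × 382×10³ m = 40.1 m/s:
V = [fR − √((fR)² − 4 fR V_g)]/2 = [40.1 − √(40.1² − 4×40.1×8)]/2 = 11 m/s
Supergeostrophic (V > V_g = 8 m/s), as expected around a high.

11 m/s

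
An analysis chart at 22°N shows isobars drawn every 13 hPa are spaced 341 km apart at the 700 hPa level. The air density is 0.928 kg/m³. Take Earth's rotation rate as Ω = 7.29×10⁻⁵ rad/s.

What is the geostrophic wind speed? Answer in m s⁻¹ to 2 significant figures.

Coriolis parameter at 22°N:
f = 2Ω sin φ = 2 × 7.29×10⁻⁵ × sin 22° = 5.46×10⁻⁵ s⁻¹
Pressure gradient: |∂P/∂n| = 1300 Pa / 341000 m = 3.81×10⁻³ Pa/m
Geostrophic balance (pressure-gradient force = Coriolis force):
V_g = (1/(fρ)) |∂P/∂n| = 3.81×10⁻³ / (5.46×10⁻⁵ × 0.928) = 75.2 m/s

75 m s⁻¹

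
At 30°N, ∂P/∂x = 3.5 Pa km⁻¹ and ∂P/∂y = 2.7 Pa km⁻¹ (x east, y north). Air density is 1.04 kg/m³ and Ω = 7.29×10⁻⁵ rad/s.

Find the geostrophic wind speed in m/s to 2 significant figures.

58 m/s

Coriolis parameter at 30°N:
f = 2Ω sin φ = 2 × 7.29×10⁻⁵ × sin 30° = 7.29×10⁻⁵ s⁻¹
Component geostrophic relations (x east, y north):
u_g = −(1/(fρ)) ∂P/∂y,  v_g = (1/(fρ)) ∂P/∂x
u_g = −(2.7×10⁻³)/(7.29×10⁻⁵ × 1.04) = −35.6 m/s;  v_g = (3.5×10⁻³)/(7.29×10⁻⁵ × 1.04) = 46.2 m/s
|V_g| = √(u_g² + v_g²) = 58.3 m/s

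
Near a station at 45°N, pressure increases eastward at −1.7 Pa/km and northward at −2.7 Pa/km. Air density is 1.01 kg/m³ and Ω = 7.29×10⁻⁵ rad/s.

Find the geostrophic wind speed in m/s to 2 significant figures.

Coriolis parameter at 45°N:
f = 2Ω sin φ = 2 × 7.29×10⁻⁵ × sin 45° = 1.03×10⁻⁴ s⁻¹
Component geostrophic relations (x east, y north):
u_g = −(1/(fρ)) ∂P/∂y,  v_g = (1/(fρ)) ∂P/∂x
u_g = −(−2.7×10⁻³)/(1.03×10⁻⁴ × 1.01) = 25.9 m/s;  v_g = (−1.7×10⁻³)/(1.03×10⁻⁴ × 1.01) = −16.3 m/s
|V_g| = √(u_g² + v_g²) = 30.6 m/s

31 m/s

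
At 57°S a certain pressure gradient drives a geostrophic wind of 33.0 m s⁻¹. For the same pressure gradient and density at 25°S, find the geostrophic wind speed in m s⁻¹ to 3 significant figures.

65.5 m s⁻¹

With the same pressure gradient and density, V_g ∝ 1/f ∝ 1/sin φ.
V₂ = V₁ · sin φ₁ / sin φ₂ = 33.0 × sin 57° / sin 25°
V₂ = 33.0 × 0.8387/0.4226 = 65.5 m s⁻¹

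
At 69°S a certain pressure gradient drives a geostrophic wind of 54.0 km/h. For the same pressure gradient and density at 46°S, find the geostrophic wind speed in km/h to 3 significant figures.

With the same pressure gradient and density, V_g ∝ 1/f ∝ 1/sin φ.
V₂ = V₁ · sin φ₁ / sin φ₂ = 54.0 × sin 69° / sin 46°
V₂ = 54.0 × 0.9336/0.7193 = 70.1 km/h

70.1 km/h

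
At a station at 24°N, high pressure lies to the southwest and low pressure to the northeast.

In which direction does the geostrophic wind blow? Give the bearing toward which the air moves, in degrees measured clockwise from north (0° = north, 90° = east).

The pressure-gradient force points toward the northeast (bearing 045°).
Geostrophic balance: in the Northern Hemisphere the Coriolis force deflects motion to the right, so the geostrophic wind blows 90° to the right of the pressure-gradient force (low pressure on the left).
Rotating 045° by 90° clockwise gives 135° — the wind blows toward the southeast.

135°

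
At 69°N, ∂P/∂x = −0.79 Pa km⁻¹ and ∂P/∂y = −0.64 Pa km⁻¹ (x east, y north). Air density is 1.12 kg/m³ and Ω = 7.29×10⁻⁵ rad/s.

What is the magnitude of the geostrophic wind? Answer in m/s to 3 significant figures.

Coriolis parameter at 69°N:
f = 2Ω sin φ = 2 × 7.29×10⁻⁵ × sin 69° = 1.36×10⁻⁴ s⁻¹
Component geostrophic relations (x east, y north):
u_g = −(1/(fρ)) ∂P/∂y,  v_g = (1/(fρ)) ∂P/∂x
u_g = −(−0.64×10⁻³)/(1.36×10⁻⁴ × 1.12) = 4.20 m/s;  v_g = (−0.79×10⁻³)/(1.36×10⁻⁴ × 1.12) = −5.18 m/s
|V_g| = √(u_g² + v_g²) = 6.67 m/s

6.67 m/s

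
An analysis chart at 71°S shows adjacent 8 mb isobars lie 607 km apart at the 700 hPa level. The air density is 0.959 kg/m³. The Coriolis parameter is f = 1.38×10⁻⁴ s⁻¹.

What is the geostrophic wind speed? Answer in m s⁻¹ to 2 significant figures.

10.0 m s⁻¹

Pressure gradient: |∂P/∂n| = 800 Pa / 607000 m = 1.32×10⁻³ Pa/m
Geostrophic balance (pressure-gradient force = Coriolis force):
V_g = (1/(fρ)) |∂P/∂n| = 1.32×10⁻³ / (1.38×10⁻⁴ × 0.959) = 9.96 m/s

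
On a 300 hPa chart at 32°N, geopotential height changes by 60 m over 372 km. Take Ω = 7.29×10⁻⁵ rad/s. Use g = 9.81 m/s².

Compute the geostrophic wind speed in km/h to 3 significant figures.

Coriolis parameter at 32°N:
f = 2Ω sin φ = 2 × 7.29×10⁻⁵ × sin 32° = 7.73×10⁻⁵ s⁻¹
Height gradient: |∂Z/∂n| = 60 m / 372000 m = 1.61×10⁻⁴
On a pressure surface, geostrophic balance gives V_g = (g/f)|∂Z/∂n|:
V_g = 9.81 × 1.61×10⁻⁴ / 7.73×10⁻⁵ = 20.5 m/s
Converting: 20.5 m/s × 3.6 = 73.7 km/h

73.7 km/h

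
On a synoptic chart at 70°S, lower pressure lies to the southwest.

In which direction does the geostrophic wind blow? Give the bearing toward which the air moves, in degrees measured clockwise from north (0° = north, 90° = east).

135°

The pressure-gradient force points toward the southwest (bearing 225°).
Geostrophic balance: in the Southern Hemisphere the Coriolis force deflects motion to the left, so the geostrophic wind blows 90° to the left of the pressure-gradient force (low pressure on the right).
Rotating 225° by 90° counterclockwise gives 135° — the wind blows toward the southeast.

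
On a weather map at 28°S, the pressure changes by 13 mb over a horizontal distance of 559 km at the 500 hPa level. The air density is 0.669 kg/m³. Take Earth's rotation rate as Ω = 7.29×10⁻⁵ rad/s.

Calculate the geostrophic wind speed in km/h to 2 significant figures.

Coriolis parameter at 28°S:
f = 2Ω sin φ = 2 × 7.29×10⁻⁵ × sin 28° = 6.84×10⁻⁵ s⁻¹
Pressure gradient: |∂P/∂n| = 1300 Pa / 559000 m = 2.33×10⁻³ Pa/m
Geostrophic balance (pressure-gradient force = Coriolis force):
V_g = (1/(fρ)) |∂P/∂n| = 2.33×10⁻³ / (6.84×10⁻⁵ × 0.669) = 50.8 m/s
Converting: 50.8 m/s × 3.6 = 180 km/h

180 km/h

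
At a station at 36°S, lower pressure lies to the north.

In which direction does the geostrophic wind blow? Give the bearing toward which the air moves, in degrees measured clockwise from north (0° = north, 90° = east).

270°

The pressure-gradient force points toward the north (bearing 000°).
Geostrophic balance: in the Southern Hemisphere the Coriolis force deflects motion to the left, so the geostrophic wind blows 90° to the left of the pressure-gradient force (low pressure on the right).
Rotating 000° by 90° counterclockwise gives 270° — the wind blows toward the west.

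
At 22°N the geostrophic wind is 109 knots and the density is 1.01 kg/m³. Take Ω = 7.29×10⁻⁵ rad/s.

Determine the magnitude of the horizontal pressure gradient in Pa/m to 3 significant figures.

3.09×10⁻³ Pa/m

Coriolis parameter at 22°N:
f = 2Ω sin φ = 2 × 7.29×10⁻⁵ × sin 22° = 5.46×10⁻⁵ s⁻¹
Wind speed in SI: 109 knots = 56.1 m/s
Geostrophic balance rearranged: |∂P/∂n| = f ρ V_g
|∂P/∂n| = 5.46×10⁻⁵ × 1.01 × 56.1 = 3.09×10⁻³ Pa/m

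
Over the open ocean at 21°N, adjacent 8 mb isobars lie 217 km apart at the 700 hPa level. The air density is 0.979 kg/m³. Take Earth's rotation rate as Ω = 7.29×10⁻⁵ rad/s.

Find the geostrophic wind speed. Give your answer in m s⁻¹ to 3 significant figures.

Coriolis parameter at 21°N:
f = 2Ω sin φ = 2 × 7.29×10⁻⁵ × sin 21° = 5.23×10⁻⁵ s⁻¹
Pressure gradient: |∂P/∂n| = 800 Pa / 217000 m = 3.69×10⁻³ Pa/m
Geostrophic balance (pressure-gradient force = Coriolis force):
V_g = (1/(fρ)) |∂P/∂n| = 3.69×10⁻³ / (5.23×10⁻⁵ × 0.979) = 72.1 m/s

72.1 m s⁻¹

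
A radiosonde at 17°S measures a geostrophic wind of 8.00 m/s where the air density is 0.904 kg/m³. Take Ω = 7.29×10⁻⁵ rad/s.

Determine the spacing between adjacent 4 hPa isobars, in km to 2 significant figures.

Coriolis parameter at 17°S:
f = 2Ω sin φ = 2 × 7.29×10⁻⁵ × sin 17° = 4.26×10⁻⁵ s⁻¹
Geostrophic balance rearranged: |∂P/∂n| = f ρ V_g
|∂P/∂n| = 4.26×10⁻⁵ × 0.904 × 8.00 = 3.08×10⁻⁴ Pa/m
Isobar spacing: Δn = ΔP/|∂P/∂n| = 400 Pa / 3.08×10⁻⁴ Pa/m = 1297504 m ≈ 1300 km

1300 km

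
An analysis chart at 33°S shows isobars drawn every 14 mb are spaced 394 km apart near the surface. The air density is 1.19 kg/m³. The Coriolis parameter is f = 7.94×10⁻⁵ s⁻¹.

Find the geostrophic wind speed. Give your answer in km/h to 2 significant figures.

Pressure gradient: |∂P/∂n| = 1400 Pa / 394000 m = 3.55×10⁻³ Pa/m
Geostrophic balance (pressure-gradient force = Coriolis force):
V_g = (1/(fρ)) |∂P/∂n| = 3.55×10⁻³ / (7.94×10⁻⁵ × 1.19) = 37.6 m/s
Converting: 37.6 m/s × 3.6 = 140 km/h

140 km/h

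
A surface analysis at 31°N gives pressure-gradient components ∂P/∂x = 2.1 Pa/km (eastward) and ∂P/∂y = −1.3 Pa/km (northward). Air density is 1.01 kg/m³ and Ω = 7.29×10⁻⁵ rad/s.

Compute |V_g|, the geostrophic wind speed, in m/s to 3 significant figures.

32.6 m/s

Coriolis parameter at 31°N:
f = 2Ω sin φ = 2 × 7.29×10⁻⁵ × sin 31° = 7.51×10⁻⁵ s⁻¹
Component geostrophic relations (x east, y north):
u_g = −(1/(fρ)) ∂P/∂y,  v_g = (1/(fρ)) ∂P/∂x
u_g = −(−1.3×10⁻³)/(7.51×10⁻⁵ × 1.01) = 17.1 m/s;  v_g = (2.1×10⁻³)/(7.51×10⁻⁵ × 1.01) = 27.7 m/s
|V_g| = √(u_g² + v_g²) = 32.6 m/s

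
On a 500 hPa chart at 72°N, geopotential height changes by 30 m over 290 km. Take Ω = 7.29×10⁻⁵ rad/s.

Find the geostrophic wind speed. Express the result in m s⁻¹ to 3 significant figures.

Coriolis parameter at 72°N:
f = 2Ω sin φ = 2 × 7.29×10⁻⁵ × sin 72° = 1.39×10⁻⁴ s⁻¹
Height gradient: |∂Z/∂n| = 30 m / 290000 m = 1.03×10⁻⁴
On a pressure surface, geostrophic balance gives V_g = (g/f)|∂Z/∂n|:
V_g = 9.81 × 1.03×10⁻⁴ / 1.39×10⁻⁴ = 7.32 m/s

7.32 m s⁻¹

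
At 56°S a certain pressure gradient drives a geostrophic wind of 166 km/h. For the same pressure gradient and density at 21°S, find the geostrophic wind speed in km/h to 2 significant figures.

With the same pressure gradient and density, V_g ∝ 1/f ∝ 1/sin φ.
V₂ = V₁ · sin φ₁ / sin φ₂ = 166 × sin 56° / sin 21°
V₂ = 166 × 0.8290/0.3584 = 380 km/h

380 km/h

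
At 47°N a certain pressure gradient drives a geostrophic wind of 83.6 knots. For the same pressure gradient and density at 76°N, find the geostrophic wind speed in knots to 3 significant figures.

63.0 knots

With the same pressure gradient and density, V_g ∝ 1/f ∝ 1/sin φ.
V₂ = V₁ · sin φ₁ / sin φ₂ = 83.6 × sin 47° / sin 76°
V₂ = 83.6 × 0.7314/0.9703 = 63.0 knots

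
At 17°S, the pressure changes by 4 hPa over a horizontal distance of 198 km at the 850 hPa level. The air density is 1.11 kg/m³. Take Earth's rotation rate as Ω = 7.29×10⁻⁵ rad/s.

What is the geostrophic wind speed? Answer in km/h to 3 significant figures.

154 km/h

Coriolis parameter at 17°S:
f = 2Ω sin φ = 2 × 7.29×10⁻⁵ × sin 17° = 4.26×10⁻⁵ s⁻¹
Pressure gradient: |∂P/∂n| = 400 Pa / 198000 m = 2.02×10⁻³ Pa/m
Geostrophic balance (pressure-gradient force = Coriolis force):
V_g = (1/(fρ)) |∂P/∂n| = 2.02×10⁻³ / (4.26×10⁻⁵ × 1.11) = 42.7 m/s
Converting: 42.7 m/s × 3.6 = 154 km/h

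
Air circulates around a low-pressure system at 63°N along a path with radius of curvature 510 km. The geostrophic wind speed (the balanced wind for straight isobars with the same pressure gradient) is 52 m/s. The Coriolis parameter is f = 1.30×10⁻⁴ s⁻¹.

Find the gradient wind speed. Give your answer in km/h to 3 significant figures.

Around a low, centrifugal force acts outward with Coriolis, so pressure-gradient force balances both:
(1/ρ)|∂P/∂n| = fV + V²/R  →  V² + fR·V − fR·V_g = 0
With fR = 1.30×10⁻⁴ × 510×10³ m = 66.3 m/s:
V = [−fR + √((fR)² + 4 fR V_g)]/2 = [−66.3 + √(66.3² + 4×66.3×52)]/2 = 34.3 m/s
Subgeostrophic (V < V_g = 52 m/s), as expected around a low.
Converting: 34.3 m/s × 3.6 = 123 km/h

123 km/h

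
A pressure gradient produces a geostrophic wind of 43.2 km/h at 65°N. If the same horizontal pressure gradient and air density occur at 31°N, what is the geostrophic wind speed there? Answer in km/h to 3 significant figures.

76.0 km/h

With the same pressure gradient and density, V_g ∝ 1/f ∝ 1/sin φ.
V₂ = V₁ · sin φ₁ / sin φ₂ = 43.2 × sin 65° / sin 31°
V₂ = 43.2 × 0.9063/0.5150 = 76.0 km/h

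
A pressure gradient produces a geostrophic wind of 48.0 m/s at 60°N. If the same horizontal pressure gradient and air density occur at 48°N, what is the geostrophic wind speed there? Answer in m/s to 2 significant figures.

56 m/s

With the same pressure gradient and density, V_g ∝ 1/f ∝ 1/sin φ.
V₂ = V₁ · sin φ₁ / sin φ₂ = 48.0 × sin 60° / sin 48°
V₂ = 48.0 × 0.8660/0.7431 = 56 m/s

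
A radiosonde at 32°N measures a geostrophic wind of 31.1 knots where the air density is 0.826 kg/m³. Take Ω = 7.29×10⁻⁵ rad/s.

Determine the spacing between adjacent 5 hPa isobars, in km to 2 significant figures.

490 km

Coriolis parameter at 32°N:
f = 2Ω sin φ = 2 × 7.29×10⁻⁵ × sin 32° = 7.73×10⁻⁵ s⁻¹
Wind speed in SI: 31.1 knots = 16.0 m/s
Geostrophic balance rearranged: |∂P/∂n| = f ρ V_g
|∂P/∂n| = 7.73×10⁻⁵ × 0.826 × 16.0 = 1.02×10⁻³ Pa/m
Isobar spacing: Δn = ΔP/|∂P/∂n| = 500 Pa / 1.02×10⁻³ Pa/m = 489693 m ≈ 490 km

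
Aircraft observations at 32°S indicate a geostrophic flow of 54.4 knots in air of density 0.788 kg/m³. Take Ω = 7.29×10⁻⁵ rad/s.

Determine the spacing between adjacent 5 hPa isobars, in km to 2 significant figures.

Coriolis parameter at 32°S:
f = 2Ω sin φ = 2 × 7.29×10⁻⁵ × sin 32° = 7.73×10⁻⁵ s⁻¹
Wind speed in SI: 54.4 knots = 28.0 m/s
Geostrophic balance rearranged: |∂P/∂n| = f ρ V_g
|∂P/∂n| = 7.73×10⁻⁵ × 0.788 × 28.0 = 1.70×10⁻³ Pa/m
Isobar spacing: Δn = ΔP/|∂P/∂n| = 500 Pa / 1.70×10⁻³ Pa/m = 293454 m ≈ 290 km

290 km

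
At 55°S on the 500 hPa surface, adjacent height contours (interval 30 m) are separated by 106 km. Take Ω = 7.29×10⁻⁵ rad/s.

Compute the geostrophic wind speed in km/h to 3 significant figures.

83.7 km/h

Coriolis parameter at 55°S:
f = 2Ω sin φ = 2 × 7.29×10⁻⁵ × sin 55° = 1.19×10⁻⁴ s⁻¹
Height gradient: |∂Z/∂n| = 30 m / 106000 m = 2.83×10⁻⁴
On a pressure surface, geostrophic balance gives V_g = (g/f)|∂Z/∂n|:
V_g = 9.81 × 2.83×10⁻⁴ / 1.19×10⁻⁴ = 23.2 m/s
Converting: 23.2 m/s × 3.6 = 83.7 km/h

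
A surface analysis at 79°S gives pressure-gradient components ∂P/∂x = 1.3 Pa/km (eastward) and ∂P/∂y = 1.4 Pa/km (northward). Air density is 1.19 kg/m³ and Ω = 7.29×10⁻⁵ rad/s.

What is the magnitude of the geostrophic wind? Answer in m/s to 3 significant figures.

11.2 m/s

Coriolis parameter at 79°S:
f = 2Ω sin φ = 2 × 7.29×10⁻⁵ × sin 79° = 1.43×10⁻⁴ s⁻¹
In the Southern Hemisphere f is negative: f = −1.43×10⁻⁴ s⁻¹.
Component geostrophic relations (x east, y north):
u_g = −(1/(fρ)) ∂P/∂y,  v_g = (1/(fρ)) ∂P/∂x
u_g = −(1.4×10⁻³)/(−1.43×10⁻⁴ × 1.19) = 8.22 m/s;  v_g = (1.3×10⁻³)/(−1.43×10⁻⁴ × 1.19) = −7.63 m/s
|V_g| = √(u_g² + v_g²) = 11.2 m/s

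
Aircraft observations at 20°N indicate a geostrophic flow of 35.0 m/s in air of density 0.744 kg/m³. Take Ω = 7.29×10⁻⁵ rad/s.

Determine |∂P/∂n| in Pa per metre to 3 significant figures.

1.30×10⁻³ Pa/m

Coriolis parameter at 20°N:
f = 2Ω sin φ = 2 × 7.29×10⁻⁵ × sin 20° = 4.99×10⁻⁵ s⁻¹
Geostrophic balance rearranged: |∂P/∂n| = f ρ V_g
|∂P/∂n| = 4.99×10⁻⁵ × 0.744 × 35.0 = 1.30×10⁻³ Pa/m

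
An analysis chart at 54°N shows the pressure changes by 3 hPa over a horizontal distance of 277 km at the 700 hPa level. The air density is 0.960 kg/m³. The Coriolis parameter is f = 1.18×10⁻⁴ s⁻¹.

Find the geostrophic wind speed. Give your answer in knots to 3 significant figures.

Pressure gradient: |∂P/∂n| = 300 Pa / 277000 m = 1.08×10⁻³ Pa/m
Geostrophic balance (pressure-gradient force = Coriolis force):
V_g = (1/(fρ)) |∂P/∂n| = 1.08×10⁻³ / (1.18×10⁻⁴ × 0.960) = 9.56 m/s
Converting: 9.56 m/s × 1.944 = 18.6 knots

18.6 knots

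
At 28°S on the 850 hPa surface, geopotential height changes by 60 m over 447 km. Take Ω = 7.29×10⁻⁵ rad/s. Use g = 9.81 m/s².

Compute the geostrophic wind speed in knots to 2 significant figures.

37 knots

Coriolis parameter at 28°S:
f = 2Ω sin φ = 2 × 7.29×10⁻⁵ × sin 28° = 6.84×10⁻⁵ s⁻¹
Height gradient: |∂Z/∂n| = 60 m / 447000 m = 1.34×10⁻⁴
On a pressure surface, geostrophic balance gives V_g = (g/f)|∂Z/∂n|:
V_g = 9.81 × 1.34×10⁻⁴ / 6.84×10⁻⁵ = 19.2 m/s
Converting: 19.2 m/s × 1.944 = 37 knots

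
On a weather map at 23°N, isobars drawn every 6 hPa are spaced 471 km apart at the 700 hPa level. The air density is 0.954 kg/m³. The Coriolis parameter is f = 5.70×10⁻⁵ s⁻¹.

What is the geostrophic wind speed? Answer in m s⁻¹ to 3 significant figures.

23.4 m s⁻¹

Pressure gradient: |∂P/∂n| = 600 Pa / 471000 m = 1.27×10⁻³ Pa/m
Geostrophic balance (pressure-gradient force = Coriolis force):
V_g = (1/(fρ)) |∂P/∂n| = 1.27×10⁻³ / (5.70×10⁻⁵ × 0.954) = 23.4 m/s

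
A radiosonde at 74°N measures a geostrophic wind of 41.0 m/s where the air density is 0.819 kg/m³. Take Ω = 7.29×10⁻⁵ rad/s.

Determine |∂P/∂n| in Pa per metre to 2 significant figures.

4.7×10⁻³ Pa/m

Coriolis parameter at 74°N:
f = 2Ω sin φ = 2 × 7.29×10⁻⁵ × sin 74° = 1.40×10⁻⁴ s⁻¹
Geostrophic balance rearranged: |∂P/∂n| = f ρ V_g
|∂P/∂n| = 1.40×10⁻⁴ × 0.819 × 41.0 = 4.71×10⁻³ Pa/m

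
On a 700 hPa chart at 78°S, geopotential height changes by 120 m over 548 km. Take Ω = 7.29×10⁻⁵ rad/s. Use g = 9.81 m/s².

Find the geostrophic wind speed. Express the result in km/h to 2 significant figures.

54 km/h

Coriolis parameter at 78°S:
f = 2Ω sin φ = 2 × 7.29×10⁻⁵ × sin 78° = 1.43×10⁻⁴ s⁻¹
Height gradient: |∂Z/∂n| = 120 m / 548000 m = 2.19×10⁻⁴
On a pressure surface, geostrophic balance gives V_g = (g/f)|∂Z/∂n|:
V_g = 9.81 × 2.19×10⁻⁴ / 1.43×10⁻⁴ = 15.1 m/s
Converting: 15.1 m/s × 3.6 = 54 km/h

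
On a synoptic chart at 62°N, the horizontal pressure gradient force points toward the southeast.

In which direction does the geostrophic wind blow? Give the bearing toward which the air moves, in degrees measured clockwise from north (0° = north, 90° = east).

225°

The pressure-gradient force points toward the southeast (bearing 135°).
Geostrophic balance: in the Northern Hemisphere the Coriolis force deflects motion to the right, so the geostrophic wind blows 90° to the right of the pressure-gradient force (low pressure on the left).
Rotating 135° by 90° clockwise gives 225° — the wind blows toward the southwest.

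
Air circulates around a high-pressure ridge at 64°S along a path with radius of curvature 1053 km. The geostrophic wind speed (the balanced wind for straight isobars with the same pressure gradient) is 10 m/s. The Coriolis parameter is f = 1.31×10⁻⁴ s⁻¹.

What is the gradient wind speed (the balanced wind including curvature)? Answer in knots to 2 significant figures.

Around a high, pressure-gradient force acts outward with centrifugal, so Coriolis balances both:
fV = (1/ρ)|∂P/∂n| + V²/R  →  V² − fR·V + fR·V_g = 0
With fR = 1.31×10⁻⁴ × 1053×10³ m = 138 m/s:
V = [fR − √((fR)² − 4 fR V_g)]/2 = [138 − √(138² − 4×138×10)]/2 = 10.9 m/s
Supergeostrophic (V > V_g = 10 m/s), as expected around a high.
Converting: 10.9 m/s × 1.944 = 21 knots

21 knots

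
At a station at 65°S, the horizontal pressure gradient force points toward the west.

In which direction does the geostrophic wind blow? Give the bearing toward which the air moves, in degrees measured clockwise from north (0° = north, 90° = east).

180°

The pressure-gradient force points toward the west (bearing 270°).
Geostrophic balance: in the Southern Hemisphere the Coriolis force deflects motion to the left, so the geostrophic wind blows 90° to the left of the pressure-gradient force (low pressure on the right).
Rotating 270° by 90° counterclockwise gives 180° — the wind blows toward the south.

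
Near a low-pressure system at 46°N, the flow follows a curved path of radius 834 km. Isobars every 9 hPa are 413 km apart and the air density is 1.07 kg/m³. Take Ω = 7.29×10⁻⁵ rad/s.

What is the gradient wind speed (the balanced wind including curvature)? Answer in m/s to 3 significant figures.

16.4 m/s

Coriolis parameter at 46°N:
f = 2Ω sin φ = 2 × 7.29×10⁻⁵ × sin 46° = 1.05×10⁻⁴ s⁻¹
Pressure gradient: |∂P/∂n| = 900 Pa / 413000 m = 2.18×10⁻³ Pa/m
Geostrophic speed: V_g = |∂P/∂n|/(fρ) = 2.18×10⁻³/(1.05×10⁻⁴ × 1.07) = 19.4 m/s
Around a low, centrifugal force acts outward with Coriolis, so pressure-gradient force balances both:
(1/ρ)|∂P/∂n| = fV + V²/R  →  V² + fR·V − fR·V_g = 0
With fR = 1.05×10⁻⁴ × 834×10³ m = 87.5 m/s:
V = [−fR + √((fR)² + 4 fR V_g)]/2 = [−87.5 + √(87.5² + 4×87.5×19.4)]/2 = 16.4 m/s
Subgeostrophic (V < V_g = 19.4 m/s), as expected around a low.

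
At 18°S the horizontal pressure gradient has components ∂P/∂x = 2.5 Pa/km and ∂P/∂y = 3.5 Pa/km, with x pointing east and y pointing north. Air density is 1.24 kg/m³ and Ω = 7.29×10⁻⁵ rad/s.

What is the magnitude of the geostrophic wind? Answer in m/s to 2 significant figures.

77 m/s

Coriolis parameter at 18°S:
f = 2Ω sin φ = 2 × 7.29×10⁻⁵ × sin 18° = 4.51×10⁻⁵ s⁻¹
In the Southern Hemisphere f is negative: f = −4.51×10⁻⁵ s⁻¹.
Component geostrophic relations (x east, y north):
u_g = −(1/(fρ)) ∂P/∂y,  v_g = (1/(fρ)) ∂P/∂x
u_g = −(3.5×10⁻³)/(−4.51×10⁻⁵ × 1.24) = 62.6 m/s;  v_g = (2.5×10⁻³)/(−4.51×10⁻⁵ × 1.24) = −44.7 m/s
|V_g| = √(u_g² + v_g²) = 77.0 m/s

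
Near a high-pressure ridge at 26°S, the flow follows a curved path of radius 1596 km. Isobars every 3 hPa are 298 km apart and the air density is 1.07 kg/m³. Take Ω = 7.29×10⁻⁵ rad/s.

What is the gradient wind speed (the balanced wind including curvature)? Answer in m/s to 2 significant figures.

Coriolis parameter at 26°S:
f = 2Ω sin φ = 2 × 7.29×10⁻⁵ × sin 26° = 6.39×10⁻⁵ s⁻¹
Pressure gradient: |∂P/∂n| = 300 Pa / 298000 m = 1.01×10⁻³ Pa/m
Geostrophic speed: V_g = |∂P/∂n|/(fρ) = 1.01×10⁻³/(6.39×10⁻⁵ × 1.07) = 14.7 m/s
Around a high, pressure-gradient force acts outward with centrifugal, so Coriolis balances both:
fV = (1/ρ)|∂P/∂n| + V²/R  →  V² − fR·V + fR·V_g = 0
With fR = 6.39×10⁻⁵ × 1596×10³ m = 102 m/s:
V = [fR − √((fR)² − 4 fR V_g)]/2 = [102 − √(102² − 4×102×14.7)]/2 = 17.8 m/s
Supergeostrophic (V > V_g = 14.7 m/s), as expected around a high.

18 m/s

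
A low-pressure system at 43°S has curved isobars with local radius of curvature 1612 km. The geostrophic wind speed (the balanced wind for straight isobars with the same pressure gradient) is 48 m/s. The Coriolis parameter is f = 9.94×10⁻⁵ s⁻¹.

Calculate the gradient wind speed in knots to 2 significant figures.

Around a low, centrifugal force acts outward with Coriolis, so pressure-gradient force balances both:
(1/ρ)|∂P/∂n| = fV + V²/R  →  V² + fR·V − fR·V_g = 0
With fR = 9.94×10⁻⁵ × 1612×10³ m = 160 m/s:
V = [−fR + √((fR)² + 4 fR V_g)]/2 = [−160 + √(160² + 4×160×48)]/2 = 38.7 m/s
Subgeostrophic (V < V_g = 48 m/s), as expected around a low.
Converting: 38.7 m/s × 1.944 = 75 knots

75 knots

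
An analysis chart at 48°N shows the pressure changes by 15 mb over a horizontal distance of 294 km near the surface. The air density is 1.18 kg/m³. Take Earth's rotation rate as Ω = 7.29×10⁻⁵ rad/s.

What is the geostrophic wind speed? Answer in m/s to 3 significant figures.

Coriolis parameter at 48°N:
f = 2Ω sin φ = 2 × 7.29×10⁻⁵ × sin 48° = 1.08×10⁻⁴ s⁻¹
Pressure gradient: |∂P/∂n| = 1500 Pa / 294000 m = 5.10×10⁻³ Pa/m
Geostrophic balance (pressure-gradient force = Coriolis force):
V_g = (1/(fρ)) |∂P/∂n| = 5.10×10⁻³ / (1.08×10⁻⁴ × 1.18) = 39.9 m/s

39.9 m/s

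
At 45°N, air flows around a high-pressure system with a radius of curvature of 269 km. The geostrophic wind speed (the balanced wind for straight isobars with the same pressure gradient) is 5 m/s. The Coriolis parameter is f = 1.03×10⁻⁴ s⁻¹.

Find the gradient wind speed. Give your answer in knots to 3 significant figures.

Around a high, pressure-gradient force acts outward with centrifugal, so Coriolis balances both:
fV = (1/ρ)|∂P/∂n| + V²/R  →  V² − fR·V + fR·V_g = 0
With fR = 1.03×10⁻⁴ × 269×10³ m = 27.7 m/s:
V = [fR − √((fR)² − 4 fR V_g)]/2 = [27.7 − √(27.7² − 4×27.7×5)]/2 = 6.55 m/s
Supergeostrophic (V > V_g = 5 m/s), as expected around a high.
Converting: 6.55 m/s × 1.944 = 12.7 knots

12.7 knots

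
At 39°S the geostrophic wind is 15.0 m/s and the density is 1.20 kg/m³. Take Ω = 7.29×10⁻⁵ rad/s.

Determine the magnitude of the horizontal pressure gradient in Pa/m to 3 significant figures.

1.65×10⁻³ Pa/m

Coriolis parameter at 39°S:
f = 2Ω sin φ = 2 × 7.29×10⁻⁵ × sin 39° = 9.18×10⁻⁵ s⁻¹
Geostrophic balance rearranged: |∂P/∂n| = f ρ V_g
|∂P/∂n| = 9.18×10⁻⁵ × 1.20 × 15.0 = 1.65×10⁻³ Pa/m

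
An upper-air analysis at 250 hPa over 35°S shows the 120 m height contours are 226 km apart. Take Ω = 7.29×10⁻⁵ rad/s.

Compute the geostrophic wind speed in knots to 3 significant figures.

121 knots

Coriolis parameter at 35°S:
f = 2Ω sin φ = 2 × 7.29×10⁻⁵ × sin 35° = 8.36×10⁻⁵ s⁻¹
Height gradient: |∂Z/∂n| = 120 m / 226000 m = 5.31×10⁻⁴
On a pressure surface, geostrophic balance gives V_g = (g/f)|∂Z/∂n|:
V_g = 9.81 × 5.31×10⁻⁴ / 8.36×10⁻⁵ = 62.3 m/s
Converting: 62.3 m/s × 1.944 = 121 knots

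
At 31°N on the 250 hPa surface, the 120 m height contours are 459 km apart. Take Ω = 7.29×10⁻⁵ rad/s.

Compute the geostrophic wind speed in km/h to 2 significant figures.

120 km/h

Coriolis parameter at 31°N:
f = 2Ω sin φ = 2 × 7.29×10⁻⁵ × sin 31° = 7.51×10⁻⁵ s⁻¹
Height gradient: |∂Z/∂n| = 120 m / 459000 m = 2.61×10⁻⁴
On a pressure surface, geostrophic balance gives V_g = (g/f)|∂Z/∂n|:
V_g = 9.81 × 2.61×10⁻⁴ / 7.51×10⁻⁵ = 34.2 m/s
Converting: 34.2 m/s × 3.6 = 120 km/h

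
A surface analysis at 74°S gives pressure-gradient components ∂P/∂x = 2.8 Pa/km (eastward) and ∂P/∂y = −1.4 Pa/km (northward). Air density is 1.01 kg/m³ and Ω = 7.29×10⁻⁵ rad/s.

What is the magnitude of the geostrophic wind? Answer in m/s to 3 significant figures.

22.1 m/s

Coriolis parameter at 74°S:
f = 2Ω sin φ = 2 × 7.29×10⁻⁵ × sin 74° = 1.40×10⁻⁴ s⁻¹
In the Southern Hemisphere f is negative: f = −1.40×10⁻⁴ s⁻¹.
Component geostrophic relations (x east, y north):
u_g = −(1/(fρ)) ∂P/∂y,  v_g = (1/(fρ)) ∂P/∂x
u_g = −(−1.4×10⁻³)/(−1.40×10⁻⁴ × 1.01) = −9.89 m/s;  v_g = (2.8×10⁻³)/(−1.40×10⁻⁴ × 1.01) = −19.8 m/s
|V_g| = √(u_g² + v_g²) = 22.1 m/s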